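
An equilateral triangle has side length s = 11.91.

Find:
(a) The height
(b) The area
(a) Height h = s·√3/2 = 11.91·√3/2 = 10.31
(b) Area = (√3/4)·s² = (√3/4)·11.91² = (√3/4)·141.848 = 61.42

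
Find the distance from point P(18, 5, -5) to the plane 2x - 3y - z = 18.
d = |2(18) + (-3)(5) + (-1)(-5) - (18)| / √(2² + (-3)² + (-1)²) = 8/√14 = 2.138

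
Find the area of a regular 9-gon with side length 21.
For a regular 9-gon with side length s = 21:
Apothem a = s / (2*tan(pi/9)) = 21 / (2*tan(pi/9)) ≈ 28.8485
Perimeter P = 9 * 21 = 189
Area = (1/2) * P * a = (1/2) * 189 * 28.8485 = 2726.18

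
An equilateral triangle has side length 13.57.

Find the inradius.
For an equilateral triangle, r = s/(2√3) where s is the side.
r = 13.57/(2√3) = 13.57/3.464102 = 3.917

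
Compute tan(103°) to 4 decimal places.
tan(103 degrees) = -4.3315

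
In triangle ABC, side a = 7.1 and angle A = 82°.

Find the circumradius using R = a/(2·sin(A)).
R = a/(2·sin(A)) = 7.1/(2·sin(82°))
R = 7.1/(2·0.990268) = 7.1/1.980536 = 3.585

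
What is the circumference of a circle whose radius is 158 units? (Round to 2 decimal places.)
Circumference = 2 * pi * r
Circumference = 2 * pi * 158
Circumference = 992.74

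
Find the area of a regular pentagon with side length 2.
For a regular 5-gon with side length s = 2:
Apothem a = s / (2*tan(pi/5)) = 2 / (2*tan(pi/5)) ≈ 1.3764
Perimeter P = 5 * 2 = 10
Area = (1/2) * P * a = (1/2) * 10 * 1.3764 = 6.88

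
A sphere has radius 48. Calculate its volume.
Volume = (4/3) * pi * r³
Volume = (4/3) * pi * 48³
Volume = (4/3) * pi * 110592
Volume = 463246.69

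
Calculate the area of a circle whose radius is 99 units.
Area = pi * r²
Area = pi * 99²
Area = pi * 9801
Area = 30790.75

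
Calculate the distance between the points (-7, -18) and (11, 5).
Using the distance formula: d = sqrt((x₂-x₁)² + (y₂-y₁)²)
dx = 11 - (-7) = 18
dy = 5 - (-18) = 23
d = sqrt(18² + 23²) = sqrt(324 + 529) = sqrt(853) = 29.21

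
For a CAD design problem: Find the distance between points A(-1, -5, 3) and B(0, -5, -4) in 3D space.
d = √[(1)² + (0)² + (-7)²] = √50 = 7.071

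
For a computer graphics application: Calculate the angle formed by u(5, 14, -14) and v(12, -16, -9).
u·v = -38, |u|² = 417, |v|² = 481
cos θ = -38/√200577 ≈ -0.08485
θ ≈ 94.87°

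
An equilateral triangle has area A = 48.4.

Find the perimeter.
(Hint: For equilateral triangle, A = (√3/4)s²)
A = (√3/4)s²  →  s² = 4A/√3 = 4·48.4/√3 = 111.775
s = 10.5724
Perimeter = 3s = 31.72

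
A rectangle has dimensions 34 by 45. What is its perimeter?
Perimeter = 2 * (length + width)
Perimeter = 2 * (34 + 45)
Perimeter = 2 * 79
Perimeter = 158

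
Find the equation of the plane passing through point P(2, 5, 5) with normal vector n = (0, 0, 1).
d = n·P = (0)(2) + (0)(5) + (1)(5) = 5
Plane: z = 5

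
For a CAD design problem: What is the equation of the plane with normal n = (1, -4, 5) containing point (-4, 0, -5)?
d = n·P = (1)(-4) + (-4)(0) + (5)(-5) = -29
Plane: x - 4y + 5z = -29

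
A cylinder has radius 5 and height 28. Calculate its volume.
Volume = pi * r² * h
Volume = pi * 5² * 28
Volume = pi * 25 * 28
Volume = pi * 700
Volume = 2199.11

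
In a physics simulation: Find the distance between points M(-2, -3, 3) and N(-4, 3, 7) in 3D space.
d = √[(-2)² + (6)² + (4)²] = √56 = 7.483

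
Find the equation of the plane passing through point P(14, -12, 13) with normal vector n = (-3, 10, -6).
d = n·P = (-3)(14) + (10)(-12) + (-6)(13) = -240
Plane: -3x + 10y - 6z = -240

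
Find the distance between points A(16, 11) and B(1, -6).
Using the distance formula: d = sqrt((x₂-x₁)² + (y₂-y₁)²)
dx = 1 - 16 = -15
dy = (-6) - 11 = -17
d = sqrt((-15)² + (-17)²) = sqrt(225 + 289) = sqrt(514) = 22.67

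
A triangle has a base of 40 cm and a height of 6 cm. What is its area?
Area = (1/2) * base * height
Area = (1/2) * 40 * 6
Area = 120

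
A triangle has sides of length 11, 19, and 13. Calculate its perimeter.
Perimeter = sum of all sides
Perimeter = 11 + 19 + 13
Perimeter = 43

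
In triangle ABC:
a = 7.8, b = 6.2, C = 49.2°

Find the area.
Using A = ½ab·sin(C):
A = ½·7.8·6.2·sin(49.2°) = ½·48.36·0.756995 = 18.3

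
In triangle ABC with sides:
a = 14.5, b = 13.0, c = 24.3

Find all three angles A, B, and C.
By the law of cosines:
cos(A) = (b² + c² - a²)/(2bc) = 0.869326  →  A = 29.62°
cos(B) = (a² + c² - b²)/(2ac) = 0.896467  →  B = 26.3°
cos(C) = (a² + b² - c²)/(2ab) = -0.560318  →  C = 124.1°
Check: A + B + C = 180.0° ✓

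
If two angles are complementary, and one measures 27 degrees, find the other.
Complementary angles sum to 90 degrees.
Other angle = 90 - 27
Other angle = 63 degrees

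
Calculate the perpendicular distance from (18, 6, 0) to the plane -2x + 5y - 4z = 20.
d = |(-2)(18) + 5(6) + (-4)(0) - (20)| / √((-2)² + 5² + (-4)²) = 26/√45 = 3.876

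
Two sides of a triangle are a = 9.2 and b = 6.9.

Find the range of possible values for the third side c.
By the triangle inequality: |a - b| < c < a + b
|9.2 - 6.9| < c < 9.2 + 6.9
2.3 < c < 16.1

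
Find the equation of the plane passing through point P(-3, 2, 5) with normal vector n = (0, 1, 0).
d = n·P = (0)(-3) + (1)(2) + (0)(5) = 2
Plane: y = 2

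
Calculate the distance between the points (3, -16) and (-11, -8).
Using the distance formula: d = sqrt((x₂-x₁)² + (y₂-y₁)²)
dx = (-11) - 3 = -14
dy = (-8) - (-16) = 8
d = sqrt((-14)² + 8²) = sqrt(196 + 64) = sqrt(260) = 16.12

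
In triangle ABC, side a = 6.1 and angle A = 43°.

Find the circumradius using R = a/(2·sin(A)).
R = a/(2·sin(A)) = 6.1/(2·sin(43°))
R = 6.1/(2·0.681998) = 6.1/1.363997 = 4.472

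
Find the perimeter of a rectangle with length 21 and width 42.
Perimeter = 2 * (length + width)
Perimeter = 2 * (21 + 42)
Perimeter = 2 * 63
Perimeter = 126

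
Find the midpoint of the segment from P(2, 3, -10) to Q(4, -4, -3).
Midpoint = ((2+4)/2, (3-4)/2, (-10-3)/2) = (3, -0.5, -6.5)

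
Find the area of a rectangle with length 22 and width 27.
Area = length * width
Area = 22 * 27
Area = 594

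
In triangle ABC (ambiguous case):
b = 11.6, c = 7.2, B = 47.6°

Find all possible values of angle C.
sin(C)/c = sin(B)/b  →  sin(C) = c·sin(B)/b = 7.2·sin(47.6°)/11.6 = 0.458352
C₁ = arcsin(0.458352) = 27.28°,  C₂ = 180° - C₁ = 152.72°
Check C₂: A = 180° - 47.6° - 152.72° = -20.32° ≤ 0, rejected
C = 27.28° (one solution)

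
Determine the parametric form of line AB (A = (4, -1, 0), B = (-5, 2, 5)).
Direction vector d = B - A = (-9, 3, 5)
x = 4 - 9t, y = -1 + 3t, z = 0 + 5t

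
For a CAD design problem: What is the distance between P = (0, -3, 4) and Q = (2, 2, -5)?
d = √[(2)² + (5)² + (-9)²] = √110 = 10.49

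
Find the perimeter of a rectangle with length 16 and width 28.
Perimeter = 2 * (length + width)
Perimeter = 2 * (16 + 28)
Perimeter = 2 * 44
Perimeter = 88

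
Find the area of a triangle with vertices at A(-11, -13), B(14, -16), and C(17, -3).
Using the coordinate formula: Area = (1/2)|x₁(y₂-y₃) + x₂(y₃-y₁) + x₃(y₁-y₂)|
Area = (1/2)|(-11)((-16)-(-3)) + 14((-3)-(-13)) + 17((-13)-(-16))|
Area = (1/2)|(-11)*(-13) + 14*10 + 17*3|
Area = (1/2)|143 + 140 + 51|
Area = (1/2)*334 = 167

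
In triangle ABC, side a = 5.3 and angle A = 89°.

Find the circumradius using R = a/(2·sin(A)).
R = a/(2·sin(A)) = 5.3/(2·sin(89°))
R = 5.3/(2·0.999848) = 5.3/1.999695 = 2.65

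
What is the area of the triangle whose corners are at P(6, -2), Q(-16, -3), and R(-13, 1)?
Using the coordinate formula: Area = (1/2)|x₁(y₂-y₃) + x₂(y₃-y₁) + x₃(y₁-y₂)|
Area = (1/2)|6((-3)-1) + (-16)(1-(-2)) + (-13)((-2)-(-3))|
Area = (1/2)|6*(-4) + (-16)*3 + (-13)*1|
Area = (1/2)|(-24) + (-48) + (-13)|
Area = (1/2)*85 = 42.50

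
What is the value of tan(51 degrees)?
tan(51 degrees) = 1.2349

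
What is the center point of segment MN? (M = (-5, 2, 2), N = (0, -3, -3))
Midpoint = ((-5+0)/2, (2-3)/2, (2-3)/2) = (-2.5, -0.5, -0.5)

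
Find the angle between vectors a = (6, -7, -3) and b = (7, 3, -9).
a·b = 48, |a|² = 94, |b|² = 139
cos θ = 48/√13066 ≈ 0.4199
θ ≈ 65.17°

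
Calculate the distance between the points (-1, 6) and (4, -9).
Using the distance formula: d = sqrt((x₂-x₁)² + (y₂-y₁)²)
dx = 4 - (-1) = 5
dy = (-9) - 6 = -15
d = sqrt(5² + (-15)²) = sqrt(25 + 225) = sqrt(250) = 15.81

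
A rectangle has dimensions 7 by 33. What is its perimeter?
Perimeter = 2 * (length + width)
Perimeter = 2 * (7 + 33)
Perimeter = 2 * 40
Perimeter = 80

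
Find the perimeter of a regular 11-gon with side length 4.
Perimeter = number of sides * side length
Perimeter = 11 * 4
Perimeter = 44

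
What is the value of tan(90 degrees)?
tan(90 degrees) = undefined
Decimal approximation: undefined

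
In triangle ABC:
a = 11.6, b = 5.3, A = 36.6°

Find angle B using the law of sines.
sin(B)/b = sin(A)/a
sin(B) = b·sin(A)/a = 5.3·sin(36.6°)/11.6 = 0.272413
B = arcsin(0.272413) = 15.81°  (b ≤ a, so B ≤ A and the acute solution is unique)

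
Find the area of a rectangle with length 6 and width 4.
Area = length * width
Area = 6 * 4
Area = 24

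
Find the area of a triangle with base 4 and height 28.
Area = (1/2) * base * height
Area = (1/2) * 4 * 28
Area = 56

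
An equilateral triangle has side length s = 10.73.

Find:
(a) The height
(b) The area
(a) Height h = s·√3/2 = 10.73·√3/2 = 9.292
(b) Area = (√3/4)·s² = (√3/4)·10.73² = (√3/4)·115.133 = 49.85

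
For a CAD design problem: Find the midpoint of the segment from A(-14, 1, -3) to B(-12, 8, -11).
Midpoint = ((-14-12)/2, (1+8)/2, (-3-11)/2) = (-13, 4.5, -7)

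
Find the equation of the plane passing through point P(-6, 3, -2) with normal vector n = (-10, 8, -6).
d = n·P = (-10)(-6) + (8)(3) + (-6)(-2) = 96
Plane: -10x + 8y - 6z = 96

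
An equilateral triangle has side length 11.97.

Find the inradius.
For an equilateral triangle, r = s/(2√3) where s is the side.
r = 11.97/(2√3) = 11.97/3.464102 = 3.455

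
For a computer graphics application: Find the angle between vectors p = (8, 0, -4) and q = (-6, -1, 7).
p·q = -76, |p|² = 80, |q|² = 86
cos θ = -76/√6880 ≈ -0.9163
θ ≈ 156.4°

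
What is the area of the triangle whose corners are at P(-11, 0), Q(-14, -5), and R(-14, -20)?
Using the coordinate formula: Area = (1/2)|x₁(y₂-y₃) + x₂(y₃-y₁) + x₃(y₁-y₂)|
Area = (1/2)|(-11)((-5)-(-20)) + (-14)((-20)-0) + (-14)(0-(-5))|
Area = (1/2)|(-11)*15 + (-14)*(-20) + (-14)*5|
Area = (1/2)|(-165) + 280 + (-70)|
Area = (1/2)*45 = 22.50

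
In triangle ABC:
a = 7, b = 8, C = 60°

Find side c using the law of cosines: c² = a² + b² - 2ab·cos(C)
c² = 7² + 8² - 2·7·8·cos(60°)
c² = 49 + 64 - 112·0.5000 = 57
c = √57 = 7.55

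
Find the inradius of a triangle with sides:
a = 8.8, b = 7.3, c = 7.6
s = (a+b+c)/2 = (8.8+7.3+7.6)/2 = 11.85
Area = √(s(s-a)(s-b)(s-c)) = √(11.85·3.05·4.55·4.25) = 26.4368
r = Area/s = 26.4368/11.85 = 2.231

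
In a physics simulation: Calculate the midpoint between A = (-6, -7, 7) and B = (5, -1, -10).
Midpoint = ((-6+5)/2, (-7-1)/2, (7-10)/2) = (-0.5, -4, -1.5)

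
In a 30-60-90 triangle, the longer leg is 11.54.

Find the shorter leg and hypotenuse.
In a 30-60-90 triangle, sides are in ratio 1 : √3 : 2.
Long leg = short leg·√3  →  short leg = 11.54/√3 = 6.663
Hypotenuse = 2·(short leg) = 2·11.54/√3 = 13.33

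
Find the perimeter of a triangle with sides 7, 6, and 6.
Perimeter = sum of all sides
Perimeter = 7 + 6 + 6
Perimeter = 19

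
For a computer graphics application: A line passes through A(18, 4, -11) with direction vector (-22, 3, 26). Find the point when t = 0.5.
P(0.5) = (18 + (-22)(0.5), 4 + 3(0.5), -11 + 26(0.5)) = (7, 5.5, 2)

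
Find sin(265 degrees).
sin(265 degrees) = -0.9962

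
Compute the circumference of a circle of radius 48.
Circumference = 2 * pi * r
Circumference = 2 * pi * 48
Circumference = 301.59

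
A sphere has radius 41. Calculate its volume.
Volume = (4/3) * pi * r³
Volume = (4/3) * pi * 41³
Volume = (4/3) * pi * 68921
Volume = 288695.61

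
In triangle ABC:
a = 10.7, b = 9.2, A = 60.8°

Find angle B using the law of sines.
sin(B)/b = sin(A)/a
sin(B) = b·sin(A)/a = 9.2·sin(60.8°)/10.7 = 0.750550
B = arcsin(0.750550) = 48.64°  (b ≤ a, so B ≤ A and the acute solution is unique)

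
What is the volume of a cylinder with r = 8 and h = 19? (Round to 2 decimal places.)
Volume = pi * r² * h
Volume = pi * 8² * 19
Volume = pi * 64 * 19
Volume = pi * 1216
Volume = 3820.18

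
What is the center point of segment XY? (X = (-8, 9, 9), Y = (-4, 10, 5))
Midpoint = ((-8-4)/2, (9+10)/2, (9+5)/2) = (-6, 9.5, 7)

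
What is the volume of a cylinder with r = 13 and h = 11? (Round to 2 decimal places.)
Volume = pi * r² * h
Volume = pi * 13² * 11
Volume = pi * 169 * 11
Volume = pi * 1859
Volume = 5840.22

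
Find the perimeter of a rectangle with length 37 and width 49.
Perimeter = 2 * (length + width)
Perimeter = 2 * (37 + 49)
Perimeter = 2 * 86
Perimeter = 172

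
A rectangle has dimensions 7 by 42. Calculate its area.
Area = length * width
Area = 7 * 42
Area = 294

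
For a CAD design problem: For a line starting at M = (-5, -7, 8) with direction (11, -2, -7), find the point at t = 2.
P(2) = (-5 + 11(2), -7 + (-2)(2), 8 + (-7)(2)) = (17, -11, -6)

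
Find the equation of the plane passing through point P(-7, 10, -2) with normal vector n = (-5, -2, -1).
d = n·P = (-5)(-7) + (-2)(10) + (-1)(-2) = 17
Plane: -5x - 2y - z = 17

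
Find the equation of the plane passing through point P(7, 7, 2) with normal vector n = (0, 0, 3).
d = n·P = (0)(7) + (0)(7) + (3)(2) = 6
Plane: 3z = 6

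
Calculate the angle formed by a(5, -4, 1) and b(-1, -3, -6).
a·b = 1, |a|² = 42, |b|² = 46
cos θ = 1/√1932 ≈ 0.02275
θ ≈ 88.7°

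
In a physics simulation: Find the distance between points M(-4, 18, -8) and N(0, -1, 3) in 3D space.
d = √[(4)² + (-19)² + (11)²] = √498 = 22.32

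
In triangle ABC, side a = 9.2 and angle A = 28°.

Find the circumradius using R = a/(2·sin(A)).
R = a/(2·sin(A)) = 9.2/(2·sin(28°))
R = 9.2/(2·0.469472) = 9.2/0.938943 = 9.798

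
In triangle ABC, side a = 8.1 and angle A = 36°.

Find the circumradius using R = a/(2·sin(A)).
R = a/(2·sin(A)) = 8.1/(2·sin(36°))
R = 8.1/(2·0.587785) = 8.1/1.175571 = 6.89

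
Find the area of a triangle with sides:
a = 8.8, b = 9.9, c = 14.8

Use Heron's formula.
s = (a+b+c)/2 = (8.8+9.9+14.8)/2 = 16.75
A = √(s(s-a)(s-b)(s-c)) = √(16.75·7.95·6.85·1.95)
A = √1778.72 = 42.17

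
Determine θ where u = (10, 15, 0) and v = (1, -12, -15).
u·v = -170, |u|² = 325, |v|² = 370
cos θ = -170/√120250 ≈ -0.4902
θ ≈ 119.4°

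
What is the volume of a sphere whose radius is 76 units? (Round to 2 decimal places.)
Volume = (4/3) * pi * r³
Volume = (4/3) * pi * 76³
Volume = (4/3) * pi * 438976
Volume = 1838778.37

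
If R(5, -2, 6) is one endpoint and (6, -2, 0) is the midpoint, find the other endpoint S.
S = (2×6 - 5, 2×(-2) - (-2), 2×0 - 6) = (7, -2, -6)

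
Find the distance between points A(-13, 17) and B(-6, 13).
Using the distance formula: d = sqrt((x₂-x₁)² + (y₂-y₁)²)
dx = (-6) - (-13) = 7
dy = 13 - 17 = -4
d = sqrt(7² + (-4)²) = sqrt(49 + 16) = sqrt(65) = 8.06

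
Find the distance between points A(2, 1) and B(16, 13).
Using the distance formula: d = sqrt((x₂-x₁)² + (y₂-y₁)²)
dx = 16 - 2 = 14
dy = 13 - 1 = 12
d = sqrt(14² + 12²) = sqrt(196 + 144) = sqrt(340) = 18.44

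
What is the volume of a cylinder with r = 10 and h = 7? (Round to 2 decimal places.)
Volume = pi * r² * h
Volume = pi * 10² * 7
Volume = pi * 100 * 7
Volume = pi * 700
Volume = 2199.11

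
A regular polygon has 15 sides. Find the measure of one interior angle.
Interior angle of a regular n-gon = (n-2)*180/n
Interior angle = (15-2)*180/15
Interior angle = 13*180/15
Interior angle = 2340/15
Interior angle = 156 degrees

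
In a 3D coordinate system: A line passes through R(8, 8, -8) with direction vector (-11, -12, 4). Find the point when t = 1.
P(1) = (8 + (-11)(1), 8 + (-12)(1), -8 + 4(1)) = (-3, -4, -4)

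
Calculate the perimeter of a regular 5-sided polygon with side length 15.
Perimeter = number of sides * side length
Perimeter = 5 * 15
Perimeter = 75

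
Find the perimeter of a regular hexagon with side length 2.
Perimeter = number of sides * side length
Perimeter = 6 * 2
Perimeter = 12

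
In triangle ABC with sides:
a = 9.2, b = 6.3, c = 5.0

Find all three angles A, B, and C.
By the law of cosines:
cos(A) = (b² + c² - a²)/(2bc) = -0.316667  →  A = 108.5°
cos(B) = (a² + c² - b²)/(2ac) = 0.760326  →  B = 40.51°
cos(C) = (a² + b² - c²)/(2ab) = 0.856884  →  C = 31.03°
Check: A + B + C = 180.0° ✓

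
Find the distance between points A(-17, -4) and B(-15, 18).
Using the distance formula: d = sqrt((x₂-x₁)² + (y₂-y₁)²)
dx = (-15) - (-17) = 2
dy = 18 - (-4) = 22
d = sqrt(2² + 22²) = sqrt(4 + 484) = sqrt(488) = 22.09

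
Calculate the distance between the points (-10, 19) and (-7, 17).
Using the distance formula: d = sqrt((x₂-x₁)² + (y₂-y₁)²)
dx = (-7) - (-10) = 3
dy = 17 - 19 = -2
d = sqrt(3² + (-2)²) = sqrt(9 + 4) = sqrt(13) = 3.61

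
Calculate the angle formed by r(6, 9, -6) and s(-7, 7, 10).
r·s = -39, |r|² = 153, |s|² = 198
cos θ = -39/√30294 ≈ -0.2241
θ ≈ 102.9°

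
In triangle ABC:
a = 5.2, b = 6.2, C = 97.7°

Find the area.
Using A = ½ab·sin(C):
A = ½·5.2·6.2·sin(97.7°) = ½·32.24·0.990983 = 15.97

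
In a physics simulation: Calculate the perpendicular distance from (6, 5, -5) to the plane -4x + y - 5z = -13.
d = |(-4)(6) + 1(5) + (-5)(-5) - (-13)| / √((-4)² + 1² + (-5)²) = 19/√42 = 2.932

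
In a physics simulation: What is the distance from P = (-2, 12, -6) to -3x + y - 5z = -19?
d = |(-3)(-2) + 1(12) + (-5)(-6) - (-19)| / √((-3)² + 1² + (-5)²) = 67/√35 = 11.33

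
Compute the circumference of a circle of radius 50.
Circumference = 2 * pi * r
Circumference = 2 * pi * 50
Circumference = 314.16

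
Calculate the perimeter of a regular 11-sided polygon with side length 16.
Perimeter = number of sides * side length
Perimeter = 11 * 16
Perimeter = 176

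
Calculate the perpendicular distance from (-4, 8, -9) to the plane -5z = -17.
d = |0(-4) + 0(8) + (-5)(-9) - (-17)| / √(0² + 0² + (-5)²) = 62/√25 = 12.4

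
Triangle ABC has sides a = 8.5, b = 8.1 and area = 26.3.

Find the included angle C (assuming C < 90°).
Area = ½ab·sin(C)  →  sin(C) = 2·Area/(ab)
sin(C) = 2·26.3/(8.5·8.1) = 0.763980
C = arcsin(0.763980) = 49.82°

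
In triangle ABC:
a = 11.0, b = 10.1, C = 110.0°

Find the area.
Using A = ½ab·sin(C):
A = ½·11.0·10.1·sin(110.0°) = ½·111.1·0.939693 = 52.2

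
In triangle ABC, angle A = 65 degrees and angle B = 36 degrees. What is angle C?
Sum of angles in a triangle = 180 degrees
Third angle = 180 - 65 - 36
Third angle = 79 degrees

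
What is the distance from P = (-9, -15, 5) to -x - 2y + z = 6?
d = |(-1)(-9) + (-2)(-15) + 1(5) - (6)| / √((-1)² + (-2)² + 1²) = 38/√6 = 15.51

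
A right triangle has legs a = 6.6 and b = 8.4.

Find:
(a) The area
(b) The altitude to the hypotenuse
(a) Area = ½ab = ½·6.6·8.4 = 27.72
(b) Hypotenuse c = √(6.6² + 8.4²) = √114.12 = 10.6827
    Area = ½·c·h_c  →  h_c = 2·Area/c = 2·27.72/10.6827 = 5.19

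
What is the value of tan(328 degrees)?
tan(328 degrees) = -0.6249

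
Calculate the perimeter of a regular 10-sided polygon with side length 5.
Perimeter = number of sides * side length
Perimeter = 10 * 5
Perimeter = 50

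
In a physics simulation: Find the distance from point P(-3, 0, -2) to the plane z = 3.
d = |0(-3) + 0(0) + 1(-2) - (3)| / √(0² + 0² + 1²) = 5/√1 = 5.0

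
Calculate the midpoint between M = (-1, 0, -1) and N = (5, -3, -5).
Midpoint = ((-1+5)/2, (0-3)/2, (-1-5)/2) = (2, -1.5, -3)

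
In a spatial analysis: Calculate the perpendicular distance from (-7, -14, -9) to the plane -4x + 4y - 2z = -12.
d = |(-4)(-7) + 4(-14) + (-2)(-9) - (-12)| / √((-4)² + 4² + (-2)²) = 2/√36 = 0.3333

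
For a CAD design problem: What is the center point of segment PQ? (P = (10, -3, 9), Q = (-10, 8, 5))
Midpoint = ((10-10)/2, (-3+8)/2, (9+5)/2) = (0, 2.5, 7)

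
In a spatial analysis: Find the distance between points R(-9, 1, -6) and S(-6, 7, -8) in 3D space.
d = √[(3)² + (6)² + (-2)²] = √49 = 7.0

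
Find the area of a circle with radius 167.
Area = pi * r²
Area = pi * 167²
Area = pi * 27889
Area = 87615.88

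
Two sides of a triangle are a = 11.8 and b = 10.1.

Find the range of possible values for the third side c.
By the triangle inequality: |a - b| < c < a + b
|11.8 - 10.1| < c < 11.8 + 10.1
1.7 < c < 21.9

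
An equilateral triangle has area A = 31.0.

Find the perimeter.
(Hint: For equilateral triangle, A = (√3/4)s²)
A = (√3/4)s²  →  s² = 4A/√3 = 4·31.0/√3 = 71.5914
s = 8.46117
Perimeter = 3s = 25.38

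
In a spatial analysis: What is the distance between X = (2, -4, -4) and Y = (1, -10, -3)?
d = √[(-1)² + (-6)² + (1)²] = √38 = 6.164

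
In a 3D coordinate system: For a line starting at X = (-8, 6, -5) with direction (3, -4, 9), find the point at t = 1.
P(1) = (-8 + 3(1), 6 + (-4)(1), -5 + 9(1)) = (-5, 2, 4)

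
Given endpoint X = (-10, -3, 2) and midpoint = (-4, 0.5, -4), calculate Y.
Y = (2×(-4) - (-10), 2×0.5 - (-3), 2×(-4) - 2) = (2, 4, -10)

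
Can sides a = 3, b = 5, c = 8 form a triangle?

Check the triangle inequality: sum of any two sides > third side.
No: 3 + 5 = 8 is not > 8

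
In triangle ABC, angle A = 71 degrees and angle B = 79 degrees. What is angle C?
Sum of angles in a triangle = 180 degrees
Third angle = 180 - 71 - 79
Third angle = 30 degrees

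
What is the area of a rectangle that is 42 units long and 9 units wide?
Area = length * width
Area = 42 * 9
Area = 378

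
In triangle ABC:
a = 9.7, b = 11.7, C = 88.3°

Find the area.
Using A = ½ab·sin(C):
A = ½·9.7·11.7·sin(88.3°) = ½·113.49·0.999560 = 56.72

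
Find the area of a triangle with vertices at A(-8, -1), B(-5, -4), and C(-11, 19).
Using the coordinate formula: Area = (1/2)|x₁(y₂-y₃) + x₂(y₃-y₁) + x₃(y₁-y₂)|
Area = (1/2)|(-8)((-4)-19) + (-5)(19-(-1)) + (-11)((-1)-(-4))|
Area = (1/2)|(-8)*(-23) + (-5)*20 + (-11)*3|
Area = (1/2)|184 + (-100) + (-33)|
Area = (1/2)*51 = 25.50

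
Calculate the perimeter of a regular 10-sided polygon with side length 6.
Perimeter = number of sides * side length
Perimeter = 10 * 6
Perimeter = 60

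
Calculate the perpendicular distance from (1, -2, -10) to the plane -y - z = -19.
d = |0(1) + (-1)(-2) + (-1)(-10) - (-19)| / √(0² + (-1)² + (-1)²) = 31/√2 = 21.92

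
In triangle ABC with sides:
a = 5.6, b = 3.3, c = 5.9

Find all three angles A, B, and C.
By the law of cosines:
cos(A) = (b² + c² - a²)/(2bc) = 0.368259  →  A = 68.39°
cos(B) = (a² + c² - b²)/(2ac) = 0.836562  →  B = 33.22°
cos(C) = (a² + b² - c²)/(2ab) = 0.201299  →  C = 78.39°
Check: A + B + C = 180.0° ✓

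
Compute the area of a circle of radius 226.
Area = pi * r²
Area = pi * 226²
Area = pi * 51076
Area = 160459.99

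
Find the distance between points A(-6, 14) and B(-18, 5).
Using the distance formula: d = sqrt((x₂-x₁)² + (y₂-y₁)²)
dx = (-18) - (-6) = -12
dy = 5 - 14 = -9
d = sqrt((-12)² + (-9)²) = sqrt(144 + 81) = sqrt(225) = 15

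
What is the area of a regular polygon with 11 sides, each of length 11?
For a regular 11-gon with side length s = 11:
Apothem a = s / (2*tan(pi/11)) = 11 / (2*tan(pi/11)) ≈ 18.7313
Perimeter P = 11 * 11 = 121
Area = (1/2) * P * a = (1/2) * 121 * 18.7313 = 1133.24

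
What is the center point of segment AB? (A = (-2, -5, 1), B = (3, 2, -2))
Midpoint = ((-2+3)/2, (-5+2)/2, (1-2)/2) = (0.5, -1.5, -0.5)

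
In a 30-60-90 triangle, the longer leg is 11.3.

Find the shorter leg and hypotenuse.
In a 30-60-90 triangle, sides are in ratio 1 : √3 : 2.
Long leg = short leg·√3  →  short leg = 11.3/√3 = 6.524
Hypotenuse = 2·(short leg) = 2·11.3/√3 = 13.05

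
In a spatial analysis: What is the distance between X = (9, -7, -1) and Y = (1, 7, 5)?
d = √[(-8)² + (14)² + (6)²] = √296 = 17.2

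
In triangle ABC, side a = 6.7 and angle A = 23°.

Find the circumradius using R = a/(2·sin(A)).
R = a/(2·sin(A)) = 6.7/(2·sin(23°))
R = 6.7/(2·0.390731) = 6.7/0.781462 = 8.574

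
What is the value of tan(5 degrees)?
tan(5 degrees) = 0.0875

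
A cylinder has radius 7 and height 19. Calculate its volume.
Volume = pi * r² * h
Volume = pi * 7² * 19
Volume = pi * 49 * 19
Volume = pi * 931
Volume = 2924.82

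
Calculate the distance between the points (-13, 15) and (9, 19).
Using the distance formula: d = sqrt((x₂-x₁)² + (y₂-y₁)²)
dx = 9 - (-13) = 22
dy = 19 - 15 = 4
d = sqrt(22² + 4²) = sqrt(484 + 16) = sqrt(500) = 22.36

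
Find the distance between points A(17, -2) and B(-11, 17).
Using the distance formula: d = sqrt((x₂-x₁)² + (y₂-y₁)²)
dx = (-11) - 17 = -28
dy = 17 - (-2) = 19
d = sqrt((-28)² + 19²) = sqrt(784 + 361) = sqrt(1145) = 33.84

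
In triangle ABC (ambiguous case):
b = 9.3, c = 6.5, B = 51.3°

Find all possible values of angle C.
sin(C)/c = sin(B)/b  →  sin(C) = c·sin(B)/b = 6.5·sin(51.3°)/9.3 = 0.545462
C₁ = arcsin(0.545462) = 33.06°,  C₂ = 180° - C₁ = 146.94°
Check C₂: A = 180° - 51.3° - 146.94° = -18.24° ≤ 0, rejected
C = 33.06° (one solution)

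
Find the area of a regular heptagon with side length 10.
For a regular 7-gon with side length s = 10:
Apothem a = s / (2*tan(pi/7)) = 10 / (2*tan(pi/7)) ≈ 10.3826
Perimeter P = 7 * 10 = 70
Area = (1/2) * P * a = (1/2) * 70 * 10.3826 = 363.39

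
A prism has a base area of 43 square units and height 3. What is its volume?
Volume = base area * height
Volume = 43 * 3
Volume = 129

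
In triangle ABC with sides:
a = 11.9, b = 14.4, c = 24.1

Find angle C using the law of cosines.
cos(C) = (a² + b² - c²)/(2ab)
cos(C) = (11.9² + 14.4² - 24.1²)/(2·11.9·14.4) = -231.84/342.72 = -0.676471
C = arccos(-0.676471) = 132.6°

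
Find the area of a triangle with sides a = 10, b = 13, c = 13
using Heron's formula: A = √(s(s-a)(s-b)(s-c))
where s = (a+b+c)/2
s = (10+13+13)/2 = 18
A = √(18·8·5·5) = √3600 = 60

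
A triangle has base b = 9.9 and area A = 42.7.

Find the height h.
A = ½bh  →  h = 2A/b
h = 2·42.7/9.9 = 8.626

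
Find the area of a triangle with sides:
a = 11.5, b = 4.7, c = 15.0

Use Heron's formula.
s = (a+b+c)/2 = (11.5+4.7+15.0)/2 = 15.6
A = √(s(s-a)(s-b)(s-c)) = √(15.6·4.1·10.9·0.6)
A = √418.298 = 20.45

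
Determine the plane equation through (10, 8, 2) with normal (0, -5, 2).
d = n·P = (0)(10) + (-5)(8) + (2)(2) = -36
Plane: -5y + 2z = -36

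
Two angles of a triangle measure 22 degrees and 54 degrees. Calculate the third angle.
Sum of angles in a triangle = 180 degrees
Third angle = 180 - 22 - 54
Third angle = 104 degrees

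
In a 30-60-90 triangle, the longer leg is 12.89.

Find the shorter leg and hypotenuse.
In a 30-60-90 triangle, sides are in ratio 1 : √3 : 2.
Long leg = short leg·√3  →  short leg = 12.89/√3 = 7.442
Hypotenuse = 2·(short leg) = 2·12.89/√3 = 14.88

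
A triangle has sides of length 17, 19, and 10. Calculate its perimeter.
Perimeter = sum of all sides
Perimeter = 17 + 19 + 10
Perimeter = 46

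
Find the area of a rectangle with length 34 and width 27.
Area = length * width
Area = 34 * 27
Area = 918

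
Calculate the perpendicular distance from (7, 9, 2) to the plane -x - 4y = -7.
d = |(-1)(7) + (-4)(9) + 0(2) - (-7)| / √((-1)² + (-4)² + 0²) = 36/√17 = 8.731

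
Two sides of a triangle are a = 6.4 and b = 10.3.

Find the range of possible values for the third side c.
By the triangle inequality: |a - b| < c < a + b
|6.4 - 10.3| < c < 6.4 + 10.3
3.9 < c < 16.7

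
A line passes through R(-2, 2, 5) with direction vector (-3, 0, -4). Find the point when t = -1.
P(-1) = (-2 + (-3)(-1), 2 + 0(-1), 5 + (-4)(-1)) = (1, 2, 9)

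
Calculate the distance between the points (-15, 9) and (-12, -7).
Using the distance formula: d = sqrt((x₂-x₁)² + (y₂-y₁)²)
dx = (-12) - (-15) = 3
dy = (-7) - 9 = -16
d = sqrt(3² + (-16)²) = sqrt(9 + 256) = sqrt(265) = 16.28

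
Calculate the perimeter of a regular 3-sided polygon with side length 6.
Perimeter = number of sides * side length
Perimeter = 3 * 6
Perimeter = 18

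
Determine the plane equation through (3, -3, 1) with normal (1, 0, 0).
d = n·P = (1)(3) + (0)(-3) + (0)(1) = 3
Plane: x = 3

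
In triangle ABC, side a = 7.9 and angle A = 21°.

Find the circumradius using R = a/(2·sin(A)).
R = a/(2·sin(A)) = 7.9/(2·sin(21°))
R = 7.9/(2·0.358368) = 7.9/0.716736 = 11.02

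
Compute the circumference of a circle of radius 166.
Circumference = 2 * pi * r
Circumference = 2 * pi * 166
Circumference = 1043.01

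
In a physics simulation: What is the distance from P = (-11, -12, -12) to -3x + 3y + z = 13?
d = |(-3)(-11) + 3(-12) + 1(-12) - (13)| / √((-3)² + 3² + 1²) = 28/√19 = 6.424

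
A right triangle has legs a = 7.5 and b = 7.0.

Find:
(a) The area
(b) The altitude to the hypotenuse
(a) Area = ½ab = ½·7.5·7.0 = 26.25
(b) Hypotenuse c = √(7.5² + 7.0²) = √105.25 = 10.2591
    Area = ½·c·h_c  →  h_c = 2·Area/c = 2·26.25/10.2591 = 5.117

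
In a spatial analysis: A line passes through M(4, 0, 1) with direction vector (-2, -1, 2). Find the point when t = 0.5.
P(0.5) = (4 + (-2)(0.5), 0 + (-1)(0.5), 1 + 2(0.5)) = (3, -0.5, 2)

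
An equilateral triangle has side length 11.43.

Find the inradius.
For an equilateral triangle, r = s/(2√3) where s is the side.
r = 11.43/(2√3) = 11.43/3.464102 = 3.3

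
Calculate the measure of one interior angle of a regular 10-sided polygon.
Interior angle of a regular n-gon = (n-2)*180/n
Interior angle = (10-2)*180/10
Interior angle = 8*180/10
Interior angle = 1440/10
Interior angle = 144 degrees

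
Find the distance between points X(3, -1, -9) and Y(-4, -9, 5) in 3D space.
d = √[(-7)² + (-8)² + (14)²] = √309 = 17.58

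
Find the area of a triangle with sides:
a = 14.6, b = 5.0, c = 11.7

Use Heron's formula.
s = (a+b+c)/2 = (14.6+5.0+11.7)/2 = 15.65
A = √(s(s-a)(s-b)(s-c)) = √(15.65·1.05·10.65·3.95)
A = √691.274 = 26.29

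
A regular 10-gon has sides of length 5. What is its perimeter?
Perimeter = number of sides * side length
Perimeter = 10 * 5
Perimeter = 50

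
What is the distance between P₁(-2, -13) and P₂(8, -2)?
Using the distance formula: d = sqrt((x₂-x₁)² + (y₂-y₁)²)
dx = 8 - (-2) = 10
dy = (-2) - (-13) = 11
d = sqrt(10² + 11²) = sqrt(100 + 121) = sqrt(221) = 14.87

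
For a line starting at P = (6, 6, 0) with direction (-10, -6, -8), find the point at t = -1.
P(-1) = (6 + (-10)(-1), 6 + (-6)(-1), 0 + (-8)(-1)) = (16, 12, 8)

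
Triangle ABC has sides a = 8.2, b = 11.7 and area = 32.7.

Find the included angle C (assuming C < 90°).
Area = ½ab·sin(C)  →  sin(C) = 2·Area/(ab)
sin(C) = 2·32.7/(8.2·11.7) = 0.681676
C = arcsin(0.681676) = 42.97°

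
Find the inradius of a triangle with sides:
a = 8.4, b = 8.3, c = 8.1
s = (a+b+c)/2 = (8.4+8.3+8.1)/2 = 12.4
Area = √(s(s-a)(s-b)(s-c)) = √(12.4·4·4.1·4.3) = 29.5711
r = Area/s = 29.5711/12.4 = 2.385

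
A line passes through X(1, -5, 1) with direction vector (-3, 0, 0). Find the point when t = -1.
P(-1) = (1 + (-3)(-1), -5 + 0(-1), 1 + 0(-1)) = (4, -5, 1)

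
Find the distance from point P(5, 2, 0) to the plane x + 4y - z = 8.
d = |1(5) + 4(2) + (-1)(0) - (8)| / √(1² + 4² + (-1)²) = 5/√18 = 1.179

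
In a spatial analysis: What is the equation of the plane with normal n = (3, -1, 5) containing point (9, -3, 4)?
d = n·P = (3)(9) + (-1)(-3) + (5)(4) = 50
Plane: 3x - y + 5z = 50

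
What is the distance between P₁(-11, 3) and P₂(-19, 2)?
Using the distance formula: d = sqrt((x₂-x₁)² + (y₂-y₁)²)
dx = (-19) - (-11) = -8
dy = 2 - 3 = -1
d = sqrt((-8)² + (-1)²) = sqrt(64 + 1) = sqrt(65) = 8.06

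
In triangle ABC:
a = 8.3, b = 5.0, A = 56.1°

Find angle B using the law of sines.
sin(B)/b = sin(A)/a
sin(B) = b·sin(A)/a = 5.0·sin(56.1°)/8.3 = 0.500007
B = arcsin(0.500007) = 30°  (b ≤ a, so B ≤ A and the acute solution is unique)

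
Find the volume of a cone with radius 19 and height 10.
Volume = (1/3) * pi * r² * h
Volume = (1/3) * pi * 19² * 10
Volume = (1/3) * pi * 361 * 10
Volume = (1/3) * pi * 3610
Volume = 3780.38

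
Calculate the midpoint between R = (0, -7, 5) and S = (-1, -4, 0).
Midpoint = ((0-1)/2, (-7-4)/2, (5+0)/2) = (-0.5, -5.5, 2.5)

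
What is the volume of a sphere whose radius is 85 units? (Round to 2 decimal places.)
Volume = (4/3) * pi * r³
Volume = (4/3) * pi * 85³
Volume = (4/3) * pi * 614125
Volume = 2572440.78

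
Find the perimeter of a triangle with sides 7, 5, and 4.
Perimeter = sum of all sides
Perimeter = 7 + 5 + 4
Perimeter = 16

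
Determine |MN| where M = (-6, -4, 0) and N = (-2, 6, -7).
d = √[(4)² + (10)² + (-7)²] = √165 = 12.85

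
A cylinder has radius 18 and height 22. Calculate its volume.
Volume = pi * r² * h
Volume = pi * 18² * 22
Volume = pi * 324 * 22
Volume = pi * 7128
Volume = 22393.27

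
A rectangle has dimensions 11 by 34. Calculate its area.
Area = length * width
Area = 11 * 34
Area = 374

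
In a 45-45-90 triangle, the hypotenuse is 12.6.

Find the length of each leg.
In a 45-45-90 triangle, hypotenuse = leg·√2  →  leg = hypotenuse/√2
leg = 12.6/√2 = 8.91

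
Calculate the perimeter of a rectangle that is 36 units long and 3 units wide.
Perimeter = 2 * (length + width)
Perimeter = 2 * (36 + 3)
Perimeter = 2 * 39
Perimeter = 78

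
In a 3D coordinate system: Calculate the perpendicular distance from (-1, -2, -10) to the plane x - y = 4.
d = |1(-1) + (-1)(-2) + 0(-10) - (4)| / √(1² + (-1)² + 0²) = 3/√2 = 2.121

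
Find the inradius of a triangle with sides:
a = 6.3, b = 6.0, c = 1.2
s = (a+b+c)/2 = (6.3+6.0+1.2)/2 = 6.75
Area = √(s(s-a)(s-b)(s-c)) = √(6.75·0.45·0.75·5.55) = 3.55578
r = Area/s = 3.55578/6.75 = 0.5268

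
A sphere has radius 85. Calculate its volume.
Volume = (4/3) * pi * r³
Volume = (4/3) * pi * 85³
Volume = (4/3) * pi * 614125
Volume = 2572440.78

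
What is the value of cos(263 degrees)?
cos(263 degrees) = -0.1219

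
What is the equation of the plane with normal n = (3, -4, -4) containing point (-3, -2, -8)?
d = n·P = (3)(-3) + (-4)(-2) + (-4)(-8) = 31
Plane: 3x - 4y - 4z = 31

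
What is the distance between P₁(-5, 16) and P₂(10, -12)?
Using the distance formula: d = sqrt((x₂-x₁)² + (y₂-y₁)²)
dx = 10 - (-5) = 15
dy = (-12) - 16 = -28
d = sqrt(15² + (-28)²) = sqrt(225 + 784) = sqrt(1009) = 31.76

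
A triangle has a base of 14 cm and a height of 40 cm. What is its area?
Area = (1/2) * base * height
Area = (1/2) * 14 * 40
Area = 280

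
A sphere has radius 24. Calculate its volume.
Volume = (4/3) * pi * r³
Volume = (4/3) * pi * 24³
Volume = (4/3) * pi * 13824
Volume = 57905.84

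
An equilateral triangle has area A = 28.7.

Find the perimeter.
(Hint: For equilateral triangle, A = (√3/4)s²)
A = (√3/4)s²  →  s² = 4A/√3 = 4·28.7/√3 = 66.2798
s = 8.14124
Perimeter = 3s = 24.42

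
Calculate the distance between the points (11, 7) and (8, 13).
Using the distance formula: d = sqrt((x₂-x₁)² + (y₂-y₁)²)
dx = 8 - 11 = -3
dy = 13 - 7 = 6
d = sqrt((-3)² + 6²) = sqrt(9 + 36) = sqrt(45) = 6.71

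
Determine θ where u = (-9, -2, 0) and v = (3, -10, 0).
u·v = -7, |u|² = 85, |v|² = 109
cos θ = -7/√9265 ≈ -0.07272
θ ≈ 94.17°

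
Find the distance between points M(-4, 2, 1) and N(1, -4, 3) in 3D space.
d = √[(5)² + (-6)² + (2)²] = √65 = 8.062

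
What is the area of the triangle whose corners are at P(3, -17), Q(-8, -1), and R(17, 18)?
Using the coordinate formula: Area = (1/2)|x₁(y₂-y₃) + x₂(y₃-y₁) + x₃(y₁-y₂)|
Area = (1/2)|3((-1)-18) + (-8)(18-(-17)) + 17((-17)-(-1))|
Area = (1/2)|3*(-19) + (-8)*35 + 17*(-16)|
Area = (1/2)|(-57) + (-280) + (-272)|
Area = (1/2)*609 = 304.50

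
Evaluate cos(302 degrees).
cos(302 degrees) = 0.5299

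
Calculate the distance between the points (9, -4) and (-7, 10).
Using the distance formula: d = sqrt((x₂-x₁)² + (y₂-y₁)²)
dx = (-7) - 9 = -16
dy = 10 - (-4) = 14
d = sqrt((-16)² + 14²) = sqrt(256 + 196) = sqrt(452) = 21.26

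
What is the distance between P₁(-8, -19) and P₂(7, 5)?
Using the distance formula: d = sqrt((x₂-x₁)² + (y₂-y₁)²)
dx = 7 - (-8) = 15
dy = 5 - (-19) = 24
d = sqrt(15² + 24²) = sqrt(225 + 576) = sqrt(801) = 28.30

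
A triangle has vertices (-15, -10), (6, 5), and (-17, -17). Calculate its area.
Using the coordinate formula: Area = (1/2)|x₁(y₂-y₃) + x₂(y₃-y₁) + x₃(y₁-y₂)|
Area = (1/2)|(-15)(5-(-17)) + 6((-17)-(-10)) + (-17)((-10)-5)|
Area = (1/2)|(-15)*22 + 6*(-7) + (-17)*(-15)|
Area = (1/2)|(-330) + (-42) + 255|
Area = (1/2)*117 = 58.50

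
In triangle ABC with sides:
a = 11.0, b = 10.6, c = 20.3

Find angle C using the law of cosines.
cos(C) = (a² + b² - c²)/(2ab)
cos(C) = (11.0² + 10.6² - 20.3²)/(2·11.0·10.6) = -178.73/233.2 = -0.766424
C = arccos(-0.766424) = 140°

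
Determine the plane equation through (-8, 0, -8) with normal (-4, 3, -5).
d = n·P = (-4)(-8) + (3)(0) + (-5)(-8) = 72
Plane: -4x + 3y - 5z = 72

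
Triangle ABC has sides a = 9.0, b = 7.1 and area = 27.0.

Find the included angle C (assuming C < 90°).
Area = ½ab·sin(C)  →  sin(C) = 2·Area/(ab)
sin(C) = 2·27.0/(9.0·7.1) = 0.845070
C = arcsin(0.845070) = 57.68°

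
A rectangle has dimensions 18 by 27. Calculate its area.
Area = length * width
Area = 18 * 27
Area = 486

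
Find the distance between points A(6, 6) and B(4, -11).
Using the distance formula: d = sqrt((x₂-x₁)² + (y₂-y₁)²)
dx = 4 - 6 = -2
dy = (-11) - 6 = -17
d = sqrt((-2)² + (-17)²) = sqrt(4 + 289) = sqrt(293) = 17.12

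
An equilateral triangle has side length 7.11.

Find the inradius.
For an equilateral triangle, r = s/(2√3) where s is the side.
r = 7.11/(2√3) = 7.11/3.464102 = 2.052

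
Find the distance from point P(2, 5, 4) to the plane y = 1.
d = |0(2) + 1(5) + 0(4) - (1)| / √(0² + 1² + 0²) = 4/√1 = 4.0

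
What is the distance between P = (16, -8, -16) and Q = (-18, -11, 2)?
d = √[(-34)² + (-3)² + (18)²] = √1489 = 38.59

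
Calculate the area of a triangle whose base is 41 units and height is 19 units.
Area = (1/2) * base * height
Area = (1/2) * 41 * 19
Area = 389.50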